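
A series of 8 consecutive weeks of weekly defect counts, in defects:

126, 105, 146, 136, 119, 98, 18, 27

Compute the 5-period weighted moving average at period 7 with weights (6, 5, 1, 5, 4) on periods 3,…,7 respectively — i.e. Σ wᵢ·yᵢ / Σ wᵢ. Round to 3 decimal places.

Weighted sum: 6·146 + 5·136 + 1·119 + 5·98 + 4·18 = 876 + 680 + 119 + 490 + 72 = 2237
Weight total: 6 + 5 + 1 + 5 + 4 = 21
WMA = 2237 / 21 = 106.524

106.524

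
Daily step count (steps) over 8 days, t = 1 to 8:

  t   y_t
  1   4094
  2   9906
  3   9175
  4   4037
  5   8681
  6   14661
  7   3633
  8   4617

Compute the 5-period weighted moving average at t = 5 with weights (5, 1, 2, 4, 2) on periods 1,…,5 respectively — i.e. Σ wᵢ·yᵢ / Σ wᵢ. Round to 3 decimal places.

Weighted sum: 5·4094 + 1·9906 + 2·9175 + 4·4037 + 2·8681 = 20470 + 9906 + 18350 + 16148 + 17362 = 82236
Weight total: 5 + 1 + 2 + 4 + 2 = 14
WMA = 82236 / 14 = 5874.000

5874.000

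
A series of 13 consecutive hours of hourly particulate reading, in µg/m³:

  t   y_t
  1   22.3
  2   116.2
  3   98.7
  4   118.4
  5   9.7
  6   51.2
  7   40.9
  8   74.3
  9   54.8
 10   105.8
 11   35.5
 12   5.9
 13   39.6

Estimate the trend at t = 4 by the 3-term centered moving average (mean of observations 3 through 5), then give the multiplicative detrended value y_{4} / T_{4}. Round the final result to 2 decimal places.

1.57

Trend T_4 = (98.7 + 118.4 + 9.7) / 3 = 226.8/3 = 75.6000
Ratio to trend: 118.4 / 75.6000 = 1.57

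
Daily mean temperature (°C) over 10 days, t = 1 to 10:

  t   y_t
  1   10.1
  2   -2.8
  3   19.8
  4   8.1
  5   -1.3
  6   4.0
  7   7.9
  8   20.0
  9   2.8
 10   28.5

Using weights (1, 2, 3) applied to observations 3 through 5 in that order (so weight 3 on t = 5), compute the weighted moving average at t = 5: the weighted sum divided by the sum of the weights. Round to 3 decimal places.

Weighted sum: 1·19.8 + 2·8.1 + 3·-1.3 = 19.8 + 16.2 + -3.9 = 32.1
Weight total: 1 + 2 + 3 = 6
WMA = 32.1 / 6 = 5.350

5.350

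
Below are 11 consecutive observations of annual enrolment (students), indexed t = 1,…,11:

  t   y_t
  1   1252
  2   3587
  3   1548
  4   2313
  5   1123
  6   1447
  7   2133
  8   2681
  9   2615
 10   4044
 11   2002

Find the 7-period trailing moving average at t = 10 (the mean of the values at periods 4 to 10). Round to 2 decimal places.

Sum of periods 4–10: 2313 + 1123 + 1447 + 2133 + 2681 + 2615 + 4044 = 16356
Divide by 7: 16356 / 7 = 2336.57

2336.57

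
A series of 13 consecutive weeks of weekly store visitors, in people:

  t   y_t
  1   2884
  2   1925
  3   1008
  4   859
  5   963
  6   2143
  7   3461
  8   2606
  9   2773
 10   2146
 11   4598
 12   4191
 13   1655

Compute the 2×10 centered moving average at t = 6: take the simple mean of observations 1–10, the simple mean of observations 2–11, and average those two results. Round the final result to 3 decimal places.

2162.500

Sum over 1–10: 2884 + 1925 + 1008 + 859 + 963 + 2143 + 3461 + 2606 + 2773 + 2146 = 20768
Sum over 2–11: 1925 + 1008 + 859 + 963 + 2143 + 3461 + 2606 + 2773 + 2146 + 4598 = 22482
CMA at t=6 = (20768 + 22482) / (2·10) = 43250 / 20 = 2162.500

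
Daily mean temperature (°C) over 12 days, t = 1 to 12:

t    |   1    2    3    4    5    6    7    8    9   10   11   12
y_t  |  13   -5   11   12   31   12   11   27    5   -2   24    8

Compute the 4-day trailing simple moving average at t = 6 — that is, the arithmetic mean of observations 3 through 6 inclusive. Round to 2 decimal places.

16.50

Sum of periods 3–6: 11 + 12 + 31 + 12 = 66
Divide by 4: 66 / 4 = 16.50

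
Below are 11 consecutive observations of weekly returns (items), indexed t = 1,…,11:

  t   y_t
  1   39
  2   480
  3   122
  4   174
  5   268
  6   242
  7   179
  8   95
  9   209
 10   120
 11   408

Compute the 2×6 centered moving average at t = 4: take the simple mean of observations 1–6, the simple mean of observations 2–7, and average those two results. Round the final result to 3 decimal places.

Sum over 1–6: 39 + 480 + 122 + 174 + 268 + 242 = 1325
Sum over 2–7: 480 + 122 + 174 + 268 + 242 + 179 = 1465
CMA at t=4 = (1325 + 1465) / (2·6) = 2790 / 12 = 232.500

232.500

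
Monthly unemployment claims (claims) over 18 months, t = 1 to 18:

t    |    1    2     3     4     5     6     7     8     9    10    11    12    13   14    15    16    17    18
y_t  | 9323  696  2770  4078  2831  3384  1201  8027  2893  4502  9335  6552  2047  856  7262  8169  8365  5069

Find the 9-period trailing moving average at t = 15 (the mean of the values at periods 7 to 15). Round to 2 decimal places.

4741.67

Sum of periods 7–15: 1201 + 8027 + 2893 + 4502 + 9335 + 6552 + 2047 + 856 + 7262 = 42675
Divide by 9: 42675 / 9 = 4741.67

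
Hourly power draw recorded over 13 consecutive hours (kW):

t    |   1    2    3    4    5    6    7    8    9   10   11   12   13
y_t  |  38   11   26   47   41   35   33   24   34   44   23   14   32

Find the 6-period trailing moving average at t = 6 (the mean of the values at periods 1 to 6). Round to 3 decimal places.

33.000

Sum of periods 1–6: 38 + 11 + 26 + 47 + 41 + 35 = 198
Divide by 6: 198 / 6 = 33.000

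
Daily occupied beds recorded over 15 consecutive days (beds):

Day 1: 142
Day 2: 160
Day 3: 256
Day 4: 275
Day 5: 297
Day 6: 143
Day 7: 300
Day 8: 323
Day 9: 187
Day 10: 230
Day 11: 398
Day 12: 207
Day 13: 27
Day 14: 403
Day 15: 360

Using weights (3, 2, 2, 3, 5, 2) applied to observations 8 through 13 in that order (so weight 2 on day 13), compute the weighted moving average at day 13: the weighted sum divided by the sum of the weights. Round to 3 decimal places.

Weighted sum: 3·323 + 2·187 + 2·230 + 3·398 + 5·207 + 2·27 = 969 + 374 + 460 + 1194 + 1035 + 54 = 4086
Weight total: 3 + 2 + 2 + 3 + 5 + 2 = 17
WMA = 4086 / 17 = 240.353

240.353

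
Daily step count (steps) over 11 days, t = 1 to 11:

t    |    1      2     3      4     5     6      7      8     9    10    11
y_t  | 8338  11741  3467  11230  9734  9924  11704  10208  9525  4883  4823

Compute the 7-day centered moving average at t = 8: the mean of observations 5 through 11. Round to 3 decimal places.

Sum of periods 5–11: 9734 + 9924 + 11704 + 10208 + 9525 + 4883 + 4823 = 60801
Divide by 7: 60801 / 7 = 8685.857

8685.857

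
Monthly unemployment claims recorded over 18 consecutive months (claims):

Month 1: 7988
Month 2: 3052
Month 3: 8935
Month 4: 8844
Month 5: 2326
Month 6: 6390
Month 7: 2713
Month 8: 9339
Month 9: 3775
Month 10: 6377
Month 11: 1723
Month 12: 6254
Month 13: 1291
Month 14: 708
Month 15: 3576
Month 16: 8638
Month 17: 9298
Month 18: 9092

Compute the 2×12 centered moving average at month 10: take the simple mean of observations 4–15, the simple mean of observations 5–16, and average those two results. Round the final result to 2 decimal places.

Sum over 4–15: 8844 + 2326 + 6390 + 2713 + 9339 + 3775 + 6377 + 1723 + 6254 + 1291 + 708 + 3576 = 53316
Sum over 5–16: 2326 + 6390 + 2713 + 9339 + 3775 + 6377 + 1723 + 6254 + 1291 + 708 + 3576 + 8638 = 53110
CMA at t=10 = (53316 + 53110) / (2·12) = 106426 / 24 = 4434.42

4434.42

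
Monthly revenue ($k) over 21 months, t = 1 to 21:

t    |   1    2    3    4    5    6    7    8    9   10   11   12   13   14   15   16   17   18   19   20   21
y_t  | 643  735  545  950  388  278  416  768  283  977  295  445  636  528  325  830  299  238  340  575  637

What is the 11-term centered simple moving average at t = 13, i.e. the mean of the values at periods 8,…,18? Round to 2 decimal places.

511.27

Sum of periods 8–18: 768 + 283 + 977 + 295 + 445 + 636 + 528 + 325 + 830 + 299 + 238 = 5624
Divide by 11: 5624 / 11 = 511.27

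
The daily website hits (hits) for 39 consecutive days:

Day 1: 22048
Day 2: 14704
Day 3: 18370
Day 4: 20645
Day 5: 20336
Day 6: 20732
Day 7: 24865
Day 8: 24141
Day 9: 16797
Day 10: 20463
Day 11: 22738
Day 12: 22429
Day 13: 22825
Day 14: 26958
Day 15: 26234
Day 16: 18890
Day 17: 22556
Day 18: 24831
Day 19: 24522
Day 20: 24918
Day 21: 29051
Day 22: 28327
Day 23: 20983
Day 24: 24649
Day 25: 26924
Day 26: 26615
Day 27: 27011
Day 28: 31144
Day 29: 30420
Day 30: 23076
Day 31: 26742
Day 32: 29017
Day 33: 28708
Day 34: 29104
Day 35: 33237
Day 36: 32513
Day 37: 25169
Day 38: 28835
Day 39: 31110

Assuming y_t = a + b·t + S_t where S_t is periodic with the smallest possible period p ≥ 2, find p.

First differences y_{t+1} − y_t: -7344, 3666, 2275, -309, 396, 4133, -724, -7344, 3666, 2275, -309, 396, 4133, -724, -7344, 3666, …
The difference pattern repeats every 7 terms and not for any smaller step, so p = 7.

7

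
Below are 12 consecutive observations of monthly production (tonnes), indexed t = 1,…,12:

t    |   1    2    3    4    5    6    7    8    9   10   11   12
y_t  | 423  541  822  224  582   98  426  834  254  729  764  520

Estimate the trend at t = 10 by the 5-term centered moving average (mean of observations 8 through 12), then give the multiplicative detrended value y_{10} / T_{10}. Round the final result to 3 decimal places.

Trend T_10 = (834 + 254 + 729 + 764 + 520) / 5 = 3101/5 = 620.20000
Ratio to trend: 729 / 620.20000 = 1.175

1.175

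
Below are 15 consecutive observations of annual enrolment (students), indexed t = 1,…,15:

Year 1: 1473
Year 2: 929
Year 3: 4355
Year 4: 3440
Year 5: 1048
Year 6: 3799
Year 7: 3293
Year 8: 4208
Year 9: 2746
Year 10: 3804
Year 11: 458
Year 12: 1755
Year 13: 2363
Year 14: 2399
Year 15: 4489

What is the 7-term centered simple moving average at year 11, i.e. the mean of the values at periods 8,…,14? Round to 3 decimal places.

2533.286

Sum of periods 8–14: 4208 + 2746 + 3804 + 458 + 1755 + 2363 + 2399 = 17733
Divide by 7: 17733 / 7 = 2533.286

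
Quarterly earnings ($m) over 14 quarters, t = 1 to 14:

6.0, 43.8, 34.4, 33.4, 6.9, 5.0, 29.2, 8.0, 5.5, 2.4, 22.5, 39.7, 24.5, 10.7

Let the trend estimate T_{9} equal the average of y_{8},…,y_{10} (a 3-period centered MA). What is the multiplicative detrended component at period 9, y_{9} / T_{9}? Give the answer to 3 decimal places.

Trend T_9 = (8.0 + 5.5 + 2.4) / 3 = 15.9/3 = 5.30000
Ratio to trend: 5.5 / 5.30000 = 1.038

1.038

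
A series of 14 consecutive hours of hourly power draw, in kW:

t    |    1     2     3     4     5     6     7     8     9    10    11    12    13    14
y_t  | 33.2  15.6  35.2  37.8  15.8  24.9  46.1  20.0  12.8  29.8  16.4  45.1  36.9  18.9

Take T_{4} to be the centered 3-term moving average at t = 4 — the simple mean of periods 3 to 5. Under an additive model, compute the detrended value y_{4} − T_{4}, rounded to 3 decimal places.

8.200

Trend T_4 = (35.2 + 37.8 + 15.8) / 3 = 88.8/3 = 29.60000
Detrended value: 37.8 − 29.60000 = 8.200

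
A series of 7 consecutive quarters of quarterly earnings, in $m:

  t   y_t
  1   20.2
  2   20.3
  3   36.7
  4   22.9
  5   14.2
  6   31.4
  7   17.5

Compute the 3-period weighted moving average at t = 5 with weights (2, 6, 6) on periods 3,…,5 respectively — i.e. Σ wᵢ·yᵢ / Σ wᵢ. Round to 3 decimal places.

21.143

Weighted sum: 2·36.7 + 6·22.9 + 6·14.2 = 73.4 + 137.4 + 85.2 = 296.0
Weight total: 2 + 6 + 6 = 14
WMA = 296.0 / 14 = 21.143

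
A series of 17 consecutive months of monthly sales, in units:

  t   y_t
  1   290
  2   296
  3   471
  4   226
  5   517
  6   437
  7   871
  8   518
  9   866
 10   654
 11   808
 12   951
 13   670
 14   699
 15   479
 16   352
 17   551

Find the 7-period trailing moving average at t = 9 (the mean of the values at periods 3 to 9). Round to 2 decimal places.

558.00

Sum of periods 3–9: 471 + 226 + 517 + 437 + 871 + 518 + 866 = 3906
Divide by 7: 3906 / 7 = 558.00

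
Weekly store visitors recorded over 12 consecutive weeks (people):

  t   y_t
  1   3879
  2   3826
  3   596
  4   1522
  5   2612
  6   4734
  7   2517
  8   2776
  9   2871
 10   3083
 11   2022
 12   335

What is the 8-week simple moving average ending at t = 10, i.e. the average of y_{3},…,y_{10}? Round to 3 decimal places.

Sum of periods 3–10: 596 + 1522 + 2612 + 4734 + 2517 + 2776 + 2871 + 3083 = 20711
Divide by 8: 20711 / 8 = 2588.875

2588.875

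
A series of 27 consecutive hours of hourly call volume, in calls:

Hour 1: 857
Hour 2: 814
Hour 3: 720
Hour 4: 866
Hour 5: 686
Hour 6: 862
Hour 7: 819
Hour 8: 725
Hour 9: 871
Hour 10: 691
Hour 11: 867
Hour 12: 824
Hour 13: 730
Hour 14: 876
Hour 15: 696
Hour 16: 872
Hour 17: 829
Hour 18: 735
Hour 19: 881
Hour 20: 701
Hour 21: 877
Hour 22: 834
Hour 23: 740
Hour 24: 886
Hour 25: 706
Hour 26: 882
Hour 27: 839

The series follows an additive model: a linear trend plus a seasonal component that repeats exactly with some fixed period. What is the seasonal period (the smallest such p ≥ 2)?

5

First differences y_{t+1} − y_t: -43, -94, 146, -180, 176, -43, -94, 146, -180, 176, -43, -94, …
The difference pattern repeats every 5 terms and not for any smaller step, so p = 5.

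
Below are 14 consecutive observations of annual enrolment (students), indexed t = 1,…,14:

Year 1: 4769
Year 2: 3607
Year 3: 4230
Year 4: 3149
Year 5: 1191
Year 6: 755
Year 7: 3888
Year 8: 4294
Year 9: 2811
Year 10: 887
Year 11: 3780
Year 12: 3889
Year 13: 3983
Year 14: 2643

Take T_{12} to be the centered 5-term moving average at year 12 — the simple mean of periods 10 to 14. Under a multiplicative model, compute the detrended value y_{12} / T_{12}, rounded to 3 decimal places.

1.281

Trend T_12 = (887 + 3780 + 3889 + 3983 + 2643) / 5 = 15182/5 = 3036.40000
Ratio to trend: 3889 / 3036.40000 = 1.281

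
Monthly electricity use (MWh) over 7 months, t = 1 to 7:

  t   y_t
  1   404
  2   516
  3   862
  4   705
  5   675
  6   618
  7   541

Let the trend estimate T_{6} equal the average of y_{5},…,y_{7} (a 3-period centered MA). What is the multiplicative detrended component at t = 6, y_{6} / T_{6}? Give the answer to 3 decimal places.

Trend T_6 = (675 + 618 + 541) / 3 = 1834/3 = 611.33333
Ratio to trend: 618 / 611.33333 = 1.011

1.011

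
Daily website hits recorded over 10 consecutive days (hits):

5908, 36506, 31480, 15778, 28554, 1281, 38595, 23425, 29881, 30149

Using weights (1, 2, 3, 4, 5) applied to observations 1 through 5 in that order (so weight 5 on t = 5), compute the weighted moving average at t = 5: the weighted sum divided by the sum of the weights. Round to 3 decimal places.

Weighted sum: 1·5908 + 2·36506 + 3·31480 + 4·15778 + 5·28554 = 5908 + 73012 + 94440 + 63112 + 142770 = 379242
Weight total: 1 + 2 + 3 + 4 + 5 = 15
WMA = 379242 / 15 = 25282.800

25282.800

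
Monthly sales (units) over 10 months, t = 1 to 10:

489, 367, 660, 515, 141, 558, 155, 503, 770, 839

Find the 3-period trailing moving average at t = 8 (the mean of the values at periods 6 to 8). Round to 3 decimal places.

Sum of periods 6–8: 558 + 155 + 503 = 1216
Divide by 3: 1216 / 3 = 405.333

405.333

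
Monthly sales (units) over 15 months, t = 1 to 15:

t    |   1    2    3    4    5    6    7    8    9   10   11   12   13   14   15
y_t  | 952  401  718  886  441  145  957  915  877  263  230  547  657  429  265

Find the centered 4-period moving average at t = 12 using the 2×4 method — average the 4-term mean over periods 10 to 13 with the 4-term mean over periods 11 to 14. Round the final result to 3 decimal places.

Sum over 10–13: 263 + 230 + 547 + 657 = 1697
Sum over 11–14: 230 + 547 + 657 + 429 = 1863
CMA at t=12 = (1697 + 1863) / (2·4) = 3560 / 8 = 445.000

445.000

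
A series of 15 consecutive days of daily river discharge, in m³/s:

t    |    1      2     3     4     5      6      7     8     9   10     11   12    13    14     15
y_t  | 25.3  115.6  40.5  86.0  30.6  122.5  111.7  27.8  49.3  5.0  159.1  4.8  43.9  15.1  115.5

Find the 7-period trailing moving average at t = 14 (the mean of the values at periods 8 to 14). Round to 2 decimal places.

43.57

Sum of periods 8–14: 27.8 + 49.3 + 5.0 + 159.1 + 4.8 + 43.9 + 15.1 = 305.0
Divide by 7: 305.0 / 7 = 43.57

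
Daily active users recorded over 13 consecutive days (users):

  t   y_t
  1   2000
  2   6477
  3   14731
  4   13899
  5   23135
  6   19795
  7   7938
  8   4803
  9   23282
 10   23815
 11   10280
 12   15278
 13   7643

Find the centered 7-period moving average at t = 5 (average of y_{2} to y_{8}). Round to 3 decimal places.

Sum of periods 2–8: 6477 + 14731 + 13899 + 23135 + 19795 + 7938 + 4803 = 90778
Divide by 7: 90778 / 7 = 12968.286

12968.286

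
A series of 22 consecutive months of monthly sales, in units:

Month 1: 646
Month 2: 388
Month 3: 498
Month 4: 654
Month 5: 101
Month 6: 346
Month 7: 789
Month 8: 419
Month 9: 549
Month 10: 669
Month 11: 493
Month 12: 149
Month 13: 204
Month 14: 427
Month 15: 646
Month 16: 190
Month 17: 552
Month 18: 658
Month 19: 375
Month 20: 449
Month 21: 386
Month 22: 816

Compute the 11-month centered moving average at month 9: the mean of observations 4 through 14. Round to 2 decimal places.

436.36

Sum of periods 4–14: 654 + 101 + 346 + 789 + 419 + 549 + 669 + 493 + 149 + 204 + 427 = 4800
Divide by 11: 4800 / 11 = 436.36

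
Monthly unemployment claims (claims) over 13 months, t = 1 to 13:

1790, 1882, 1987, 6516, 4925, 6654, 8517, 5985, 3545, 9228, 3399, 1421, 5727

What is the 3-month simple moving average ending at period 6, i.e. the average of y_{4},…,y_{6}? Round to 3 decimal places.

Sum of periods 4–6: 6516 + 4925 + 6654 = 18095
Divide by 3: 18095 / 3 = 6031.667

6031.667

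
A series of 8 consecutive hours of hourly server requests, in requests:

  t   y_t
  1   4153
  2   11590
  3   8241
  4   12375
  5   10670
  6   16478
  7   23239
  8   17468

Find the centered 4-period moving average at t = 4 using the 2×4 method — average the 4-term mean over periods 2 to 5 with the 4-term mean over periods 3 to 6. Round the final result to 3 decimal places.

11330.000

Sum over 2–5: 11590 + 8241 + 12375 + 10670 = 42876
Sum over 3–6: 8241 + 12375 + 10670 + 16478 = 47764
CMA at t=4 = (42876 + 47764) / (2·4) = 90640 / 8 = 11330.000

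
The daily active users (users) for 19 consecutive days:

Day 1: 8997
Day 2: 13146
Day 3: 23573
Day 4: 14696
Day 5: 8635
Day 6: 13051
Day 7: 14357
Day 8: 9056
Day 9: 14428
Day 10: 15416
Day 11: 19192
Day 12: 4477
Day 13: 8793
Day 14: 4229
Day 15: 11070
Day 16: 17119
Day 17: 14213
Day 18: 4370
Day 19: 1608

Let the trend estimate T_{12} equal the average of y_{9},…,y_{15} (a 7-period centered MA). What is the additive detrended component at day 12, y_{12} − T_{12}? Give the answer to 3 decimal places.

-6609.429

Trend T_12 = (14428 + 15416 + 19192 + 4477 + 8793 + 4229 + 11070) / 7 = 77605/7 = 11086.42857
Detrended value: 4477 − 11086.42857 = -6609.429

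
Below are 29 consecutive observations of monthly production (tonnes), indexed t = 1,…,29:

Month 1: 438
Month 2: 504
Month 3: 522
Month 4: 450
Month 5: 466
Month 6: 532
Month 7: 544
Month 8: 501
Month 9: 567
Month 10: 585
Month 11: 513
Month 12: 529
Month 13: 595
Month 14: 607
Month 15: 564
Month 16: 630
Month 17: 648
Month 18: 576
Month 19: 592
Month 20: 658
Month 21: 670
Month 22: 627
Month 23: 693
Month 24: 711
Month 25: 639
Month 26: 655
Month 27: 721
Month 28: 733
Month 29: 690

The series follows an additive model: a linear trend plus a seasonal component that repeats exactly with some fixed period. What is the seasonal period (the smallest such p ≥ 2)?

First differences y_{t+1} − y_t: 66, 18, -72, 16, 66, 12, -43, 66, 18, -72, 16, 66, 12, -43, 66, 18, …
The difference pattern repeats every 7 terms and not for any smaller step, so p = 7.

7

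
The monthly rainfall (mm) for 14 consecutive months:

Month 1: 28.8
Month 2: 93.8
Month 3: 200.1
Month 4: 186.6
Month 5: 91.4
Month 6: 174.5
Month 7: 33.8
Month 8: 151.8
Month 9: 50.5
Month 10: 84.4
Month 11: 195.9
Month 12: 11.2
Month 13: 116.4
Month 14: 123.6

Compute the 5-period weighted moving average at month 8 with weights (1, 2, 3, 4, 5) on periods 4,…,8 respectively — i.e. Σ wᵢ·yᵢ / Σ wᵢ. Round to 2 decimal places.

Weighted sum: 1·186.6 + 2·91.4 + 3·174.5 + 4·33.8 + 5·151.8 = 186.6 + 182.8 + 523.5 + 135.2 + 759.0 = 1787.1
Weight total: 1 + 2 + 3 + 4 + 5 = 15
WMA = 1787.1 / 15 = 119.14

119.14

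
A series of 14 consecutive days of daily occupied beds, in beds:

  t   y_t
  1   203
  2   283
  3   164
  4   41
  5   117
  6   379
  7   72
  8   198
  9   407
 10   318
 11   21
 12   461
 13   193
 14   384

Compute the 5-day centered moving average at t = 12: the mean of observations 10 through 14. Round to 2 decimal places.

Sum of periods 10–14: 318 + 21 + 461 + 193 + 384 = 1377
Divide by 5: 1377 / 5 = 275.40

275.40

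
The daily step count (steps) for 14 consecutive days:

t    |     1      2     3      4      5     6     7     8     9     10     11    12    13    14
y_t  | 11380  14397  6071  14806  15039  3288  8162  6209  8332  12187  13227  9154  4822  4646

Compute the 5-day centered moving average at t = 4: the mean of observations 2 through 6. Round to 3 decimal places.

Sum of periods 2–6: 14397 + 6071 + 14806 + 15039 + 3288 = 53601
Divide by 5: 53601 / 5 = 10720.200

10720.200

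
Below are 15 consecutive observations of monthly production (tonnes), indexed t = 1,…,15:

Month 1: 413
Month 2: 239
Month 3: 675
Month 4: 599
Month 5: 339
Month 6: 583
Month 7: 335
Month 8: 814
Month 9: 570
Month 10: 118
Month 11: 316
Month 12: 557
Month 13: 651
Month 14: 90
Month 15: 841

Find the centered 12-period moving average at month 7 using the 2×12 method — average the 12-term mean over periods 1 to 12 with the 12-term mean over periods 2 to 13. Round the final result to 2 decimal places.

Sum over 1–12: 413 + 239 + 675 + 599 + 339 + 583 + 335 + 814 + 570 + 118 + 316 + 557 = 5558
Sum over 2–13: 239 + 675 + 599 + 339 + 583 + 335 + 814 + 570 + 118 + 316 + 557 + 651 = 5796
CMA at t=7 = (5558 + 5796) / (2·12) = 11354 / 24 = 473.08

473.08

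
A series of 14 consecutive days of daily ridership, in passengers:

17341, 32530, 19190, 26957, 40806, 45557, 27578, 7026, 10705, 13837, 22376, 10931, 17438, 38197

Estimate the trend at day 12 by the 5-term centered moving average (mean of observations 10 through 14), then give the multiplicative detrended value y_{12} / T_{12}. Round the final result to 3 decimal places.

0.532

Trend T_12 = (13837 + 22376 + 10931 + 17438 + 38197) / 5 = 102779/5 = 20555.80000
Ratio to trend: 10931 / 20555.80000 = 0.532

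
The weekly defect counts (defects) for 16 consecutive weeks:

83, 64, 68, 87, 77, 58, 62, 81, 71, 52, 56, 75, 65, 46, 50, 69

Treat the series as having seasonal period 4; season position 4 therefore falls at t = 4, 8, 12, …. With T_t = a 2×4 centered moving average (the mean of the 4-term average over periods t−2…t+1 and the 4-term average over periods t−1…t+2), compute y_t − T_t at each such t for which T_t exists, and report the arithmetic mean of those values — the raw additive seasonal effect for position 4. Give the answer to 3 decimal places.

Season position 4 occurs at t = 4, 8, 12 (where T_t is defined).
t=4: T_4 = 73.25000; y_4 − T_4 = 87 − 73.25000 = 13.75000
t=8: T_8 = 67.25000; y_8 − T_8 = 81 − 67.25000 = 13.75000
t=12: T_12 = 61.25000; y_12 − T_12 = 75 − 61.25000 = 13.75000
Mean deviation: (13.75000 + 13.75000 + 13.75000) / 3 = 13.750

13.750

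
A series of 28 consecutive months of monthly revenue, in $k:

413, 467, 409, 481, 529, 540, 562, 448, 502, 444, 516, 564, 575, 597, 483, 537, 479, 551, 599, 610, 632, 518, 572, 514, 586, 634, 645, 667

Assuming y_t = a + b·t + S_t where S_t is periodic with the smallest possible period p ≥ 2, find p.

First differences y_{t+1} − y_t: 54, -58, 72, 48, 11, 22, -114, 54, -58, 72, 48, 11, 22, -114, 54, -58, …
The difference pattern repeats every 7 terms and not for any smaller step, so p = 7.

7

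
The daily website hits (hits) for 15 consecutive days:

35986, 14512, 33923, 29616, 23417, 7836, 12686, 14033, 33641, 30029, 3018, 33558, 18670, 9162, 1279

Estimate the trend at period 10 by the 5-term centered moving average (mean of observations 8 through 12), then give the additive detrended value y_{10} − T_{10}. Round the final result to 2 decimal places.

7173.20

Trend T_10 = (14033 + 33641 + 30029 + 3018 + 33558) / 5 = 114279/5 = 22855.8000
Detrended value: 30029 − 22855.8000 = 7173.20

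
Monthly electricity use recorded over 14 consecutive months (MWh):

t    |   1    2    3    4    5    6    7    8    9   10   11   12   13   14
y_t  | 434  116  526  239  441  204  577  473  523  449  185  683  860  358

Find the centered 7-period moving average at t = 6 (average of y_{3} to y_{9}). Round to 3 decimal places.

426.143

Sum of periods 3–9: 526 + 239 + 441 + 204 + 577 + 473 + 523 = 2983
Divide by 7: 2983 / 7 = 426.143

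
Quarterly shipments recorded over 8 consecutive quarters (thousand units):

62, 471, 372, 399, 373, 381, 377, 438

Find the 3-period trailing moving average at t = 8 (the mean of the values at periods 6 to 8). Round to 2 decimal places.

Sum of periods 6–8: 381 + 377 + 438 = 1196
Divide by 3: 1196 / 3 = 398.67

398.67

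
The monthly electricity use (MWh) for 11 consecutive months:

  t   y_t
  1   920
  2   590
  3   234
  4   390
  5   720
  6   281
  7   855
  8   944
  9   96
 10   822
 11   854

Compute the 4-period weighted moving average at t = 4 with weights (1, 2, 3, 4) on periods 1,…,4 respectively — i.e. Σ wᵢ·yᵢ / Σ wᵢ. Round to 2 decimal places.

436.20

Weighted sum: 1·920 + 2·590 + 3·234 + 4·390 = 920 + 1180 + 702 + 1560 = 4362
Weight total: 1 + 2 + 3 + 4 = 10
WMA = 4362 / 10 = 436.20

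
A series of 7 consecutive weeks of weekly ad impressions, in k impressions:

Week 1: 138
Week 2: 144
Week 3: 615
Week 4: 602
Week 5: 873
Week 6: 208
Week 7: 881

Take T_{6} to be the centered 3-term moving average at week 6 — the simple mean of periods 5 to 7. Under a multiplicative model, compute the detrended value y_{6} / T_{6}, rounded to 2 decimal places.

0.32

Trend T_6 = (873 + 208 + 881) / 3 = 1962/3 = 654.0000
Ratio to trend: 208 / 654.0000 = 0.32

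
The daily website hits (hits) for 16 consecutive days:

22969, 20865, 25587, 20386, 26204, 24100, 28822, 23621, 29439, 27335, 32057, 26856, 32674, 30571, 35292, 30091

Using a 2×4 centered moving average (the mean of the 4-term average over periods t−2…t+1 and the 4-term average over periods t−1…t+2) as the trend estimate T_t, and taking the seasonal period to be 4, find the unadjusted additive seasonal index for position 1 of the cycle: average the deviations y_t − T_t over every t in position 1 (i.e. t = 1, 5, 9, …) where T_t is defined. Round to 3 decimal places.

1730.292

Season position 1 occurs at t = 5, 9, 13 (where T_t is defined).
t=5: T_5 = 24473.62500; y_5 − T_5 = 26204 − 24473.62500 = 1730.37500
t=9: T_9 = 27708.62500; y_9 − T_9 = 29439 − 27708.62500 = 1730.37500
t=13: T_13 = 30943.87500; y_13 − T_13 = 32674 − 30943.87500 = 1730.12500
Mean deviation: (1730.37500 + 1730.37500 + 1730.12500) / 3 = 1730.292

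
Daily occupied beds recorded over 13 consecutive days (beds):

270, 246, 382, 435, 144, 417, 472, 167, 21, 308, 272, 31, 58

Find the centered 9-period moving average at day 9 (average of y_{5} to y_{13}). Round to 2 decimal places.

210.00

Sum of periods 5–13: 144 + 417 + 472 + 167 + 21 + 308 + 272 + 31 + 58 = 1890
Divide by 9: 1890 / 9 = 210.00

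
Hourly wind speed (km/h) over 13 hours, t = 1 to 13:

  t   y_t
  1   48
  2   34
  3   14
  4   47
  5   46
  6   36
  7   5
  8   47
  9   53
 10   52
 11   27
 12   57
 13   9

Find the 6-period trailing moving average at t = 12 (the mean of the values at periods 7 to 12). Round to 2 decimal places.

Sum of periods 7–12: 5 + 47 + 53 + 52 + 27 + 57 = 241
Divide by 6: 241 / 6 = 40.17

40.17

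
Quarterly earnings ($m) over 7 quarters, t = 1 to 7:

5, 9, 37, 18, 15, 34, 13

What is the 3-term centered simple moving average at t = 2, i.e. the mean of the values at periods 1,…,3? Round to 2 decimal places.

Sum of periods 1–3: 5 + 9 + 37 = 51
Divide by 3: 51 / 3 = 17.00

17.00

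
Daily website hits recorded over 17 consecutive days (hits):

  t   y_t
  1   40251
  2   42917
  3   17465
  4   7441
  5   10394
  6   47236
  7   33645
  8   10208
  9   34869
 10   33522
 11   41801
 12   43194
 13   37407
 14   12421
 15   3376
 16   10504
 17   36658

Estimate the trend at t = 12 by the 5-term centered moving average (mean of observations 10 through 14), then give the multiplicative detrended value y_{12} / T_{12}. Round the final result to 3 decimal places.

1.283

Trend T_12 = (33522 + 41801 + 43194 + 37407 + 12421) / 5 = 168345/5 = 33669.00000
Ratio to trend: 43194 / 33669.00000 = 1.283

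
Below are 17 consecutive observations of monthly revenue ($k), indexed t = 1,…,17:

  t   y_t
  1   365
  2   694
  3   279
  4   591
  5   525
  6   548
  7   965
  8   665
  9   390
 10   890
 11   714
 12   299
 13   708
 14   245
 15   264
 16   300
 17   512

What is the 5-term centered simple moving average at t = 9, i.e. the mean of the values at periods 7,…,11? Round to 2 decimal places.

724.80

Sum of periods 7–11: 965 + 665 + 390 + 890 + 714 = 3624
Divide by 5: 3624 / 5 = 724.80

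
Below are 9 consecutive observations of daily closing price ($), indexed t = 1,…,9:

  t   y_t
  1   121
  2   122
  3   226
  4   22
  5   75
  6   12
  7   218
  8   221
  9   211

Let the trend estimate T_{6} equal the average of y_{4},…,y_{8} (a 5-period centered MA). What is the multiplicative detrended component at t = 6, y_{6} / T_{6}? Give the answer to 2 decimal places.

0.11

Trend T_6 = (22 + 75 + 12 + 218 + 221) / 5 = 548/5 = 109.6000
Ratio to trend: 12 / 109.6000 = 0.11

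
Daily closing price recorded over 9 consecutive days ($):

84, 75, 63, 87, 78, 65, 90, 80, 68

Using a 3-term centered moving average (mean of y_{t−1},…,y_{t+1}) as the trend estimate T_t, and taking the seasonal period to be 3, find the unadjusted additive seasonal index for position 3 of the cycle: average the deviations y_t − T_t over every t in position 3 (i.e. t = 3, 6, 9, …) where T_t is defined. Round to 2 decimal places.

-12.33

Season position 3 occurs at t = 3, 6 (where T_t is defined).
t=3: T_3 = 75.0000; y_3 − T_3 = 63 − 75.0000 = -12.0000
t=6: T_6 = 77.6667; y_6 − T_6 = 65 − 77.6667 = -12.6667
Mean deviation: (-12.0000 + -12.6667) / 2 = -12.33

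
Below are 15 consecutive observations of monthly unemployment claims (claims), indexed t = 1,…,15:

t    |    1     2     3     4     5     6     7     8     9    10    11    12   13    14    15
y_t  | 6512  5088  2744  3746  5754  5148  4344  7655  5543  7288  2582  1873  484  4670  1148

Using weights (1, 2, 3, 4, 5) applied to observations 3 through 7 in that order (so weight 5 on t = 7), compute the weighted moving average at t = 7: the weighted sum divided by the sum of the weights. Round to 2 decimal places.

Weighted sum: 1·2744 + 2·3746 + 3·5754 + 4·5148 + 5·4344 = 2744 + 7492 + 17262 + 20592 + 21720 = 69810
Weight total: 1 + 2 + 3 + 4 + 5 = 15
WMA = 69810 / 15 = 4654.00

4654.00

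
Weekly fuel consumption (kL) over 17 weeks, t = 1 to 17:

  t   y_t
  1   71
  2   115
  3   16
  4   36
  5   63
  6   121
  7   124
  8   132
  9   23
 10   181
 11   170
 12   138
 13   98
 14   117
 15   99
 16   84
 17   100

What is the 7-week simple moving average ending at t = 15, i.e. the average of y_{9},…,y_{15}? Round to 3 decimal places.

118.000

Sum of periods 9–15: 23 + 181 + 170 + 138 + 98 + 117 + 99 = 826
Divide by 7: 826 / 7 = 118.000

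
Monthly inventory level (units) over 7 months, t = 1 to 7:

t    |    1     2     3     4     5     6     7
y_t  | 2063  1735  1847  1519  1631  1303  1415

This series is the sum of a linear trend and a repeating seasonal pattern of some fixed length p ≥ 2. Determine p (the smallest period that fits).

2

First differences y_{t+1} − y_t: -328, 112, -328, 112, -328, 112, …
The difference pattern repeats every 2 terms and not for any smaller step, so p = 2.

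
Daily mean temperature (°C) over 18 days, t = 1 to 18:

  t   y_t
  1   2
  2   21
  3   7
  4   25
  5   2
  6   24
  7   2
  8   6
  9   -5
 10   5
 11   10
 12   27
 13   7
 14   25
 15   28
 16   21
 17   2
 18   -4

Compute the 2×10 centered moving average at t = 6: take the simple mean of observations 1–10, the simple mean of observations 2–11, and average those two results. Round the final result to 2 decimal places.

9.30

Sum over 1–10: 2 + 21 + 7 + 25 + 2 + 24 + 2 + 6 + (-5) + 5 = 89
Sum over 2–11: 21 + 7 + 25 + 2 + 24 + 2 + 6 + (-5) + 5 + 10 = 97
CMA at t=6 = (89 + 97) / (2·10) = 186 / 20 = 9.30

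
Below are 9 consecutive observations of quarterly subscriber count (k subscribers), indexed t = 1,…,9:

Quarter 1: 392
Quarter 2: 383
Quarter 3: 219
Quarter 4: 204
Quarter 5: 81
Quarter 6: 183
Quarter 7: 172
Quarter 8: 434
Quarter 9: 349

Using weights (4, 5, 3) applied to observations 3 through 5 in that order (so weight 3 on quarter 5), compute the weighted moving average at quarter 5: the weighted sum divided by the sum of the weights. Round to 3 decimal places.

Weighted sum: 4·219 + 5·204 + 3·81 = 876 + 1020 + 243 = 2139
Weight total: 4 + 5 + 3 = 12
WMA = 2139 / 12 = 178.250

178.250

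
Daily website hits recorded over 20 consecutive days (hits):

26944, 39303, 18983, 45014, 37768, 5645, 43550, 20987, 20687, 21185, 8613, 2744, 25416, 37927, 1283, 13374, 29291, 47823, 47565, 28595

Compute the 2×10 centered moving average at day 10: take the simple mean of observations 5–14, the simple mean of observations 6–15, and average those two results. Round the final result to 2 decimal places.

20627.95

Sum over 5–14: 37768 + 5645 + 43550 + 20987 + 20687 + 21185 + 8613 + 2744 + 25416 + 37927 = 224522
Sum over 6–15: 5645 + 43550 + 20987 + 20687 + 21185 + 8613 + 2744 + 25416 + 37927 + 1283 = 188037
CMA at t=10 = (224522 + 188037) / (2·10) = 412559 / 20 = 20627.95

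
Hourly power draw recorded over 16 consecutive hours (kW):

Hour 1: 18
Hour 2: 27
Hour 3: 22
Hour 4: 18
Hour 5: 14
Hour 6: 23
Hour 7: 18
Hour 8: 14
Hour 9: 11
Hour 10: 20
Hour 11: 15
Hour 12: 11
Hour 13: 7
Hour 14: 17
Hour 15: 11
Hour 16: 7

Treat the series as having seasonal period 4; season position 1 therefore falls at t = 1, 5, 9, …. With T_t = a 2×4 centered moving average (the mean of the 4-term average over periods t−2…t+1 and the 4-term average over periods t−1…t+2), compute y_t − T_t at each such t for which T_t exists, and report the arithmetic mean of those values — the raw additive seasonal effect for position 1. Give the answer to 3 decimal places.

-4.708

Season position 1 occurs at t = 5, 9, 13 (where T_t is defined).
t=5: T_5 = 18.75000; y_5 − T_5 = 14 − 18.75000 = -4.75000
t=9: T_9 = 15.37500; y_9 − T_9 = 11 − 15.37500 = -4.37500
t=13: T_13 = 12.00000; y_13 − T_13 = 7 − 12.00000 = -5.00000
Mean deviation: (-4.75000 + -4.37500 + -5.00000) / 3 = -4.708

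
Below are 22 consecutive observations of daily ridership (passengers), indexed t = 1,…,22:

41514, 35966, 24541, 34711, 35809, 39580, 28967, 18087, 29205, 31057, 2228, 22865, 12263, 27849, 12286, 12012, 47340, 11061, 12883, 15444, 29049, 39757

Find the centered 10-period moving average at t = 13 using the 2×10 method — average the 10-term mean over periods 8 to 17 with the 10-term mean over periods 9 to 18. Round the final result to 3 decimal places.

Sum over 8–17: 18087 + 29205 + 31057 + 2228 + 22865 + 12263 + 27849 + 12286 + 12012 + 47340 = 215192
Sum over 9–18: 29205 + 31057 + 2228 + 22865 + 12263 + 27849 + 12286 + 12012 + 47340 + 11061 = 208166
CMA at t=13 = (215192 + 208166) / (2·10) = 423358 / 20 = 21167.900

21167.900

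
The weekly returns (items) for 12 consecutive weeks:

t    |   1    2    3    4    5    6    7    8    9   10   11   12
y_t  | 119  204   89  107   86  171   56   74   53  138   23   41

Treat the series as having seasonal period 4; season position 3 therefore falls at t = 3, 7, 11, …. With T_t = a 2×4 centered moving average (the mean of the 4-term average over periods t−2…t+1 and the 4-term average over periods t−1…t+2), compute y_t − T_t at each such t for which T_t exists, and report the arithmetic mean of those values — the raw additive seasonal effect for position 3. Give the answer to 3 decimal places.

Season position 3 occurs at t = 3, 7 (where T_t is defined).
t=3: T_3 = 125.62500; y_3 − T_3 = 89 − 125.62500 = -36.62500
t=7: T_7 = 92.62500; y_7 − T_7 = 56 − 92.62500 = -36.62500
Mean deviation: (-36.62500 + -36.62500) / 2 = -36.625

-36.625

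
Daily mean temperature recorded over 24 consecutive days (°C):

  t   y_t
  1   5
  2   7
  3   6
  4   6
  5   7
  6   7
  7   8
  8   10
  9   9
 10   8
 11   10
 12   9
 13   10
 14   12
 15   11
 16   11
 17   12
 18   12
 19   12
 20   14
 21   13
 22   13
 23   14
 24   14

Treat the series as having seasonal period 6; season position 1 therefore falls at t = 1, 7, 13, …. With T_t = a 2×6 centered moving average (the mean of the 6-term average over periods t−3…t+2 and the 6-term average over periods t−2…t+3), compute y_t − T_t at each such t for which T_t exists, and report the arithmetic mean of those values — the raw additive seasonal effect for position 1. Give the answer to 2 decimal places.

Season position 1 occurs at t = 7, 13, 19 (where T_t is defined).
t=7: T_7 = 8.0000; y_7 − T_7 = 8 − 8.0000 = 0.0000
t=13: T_13 = 10.2500; y_13 − T_13 = 10 − 10.2500 = -0.2500
t=19: T_19 = 12.5000; y_19 − T_19 = 12 − 12.5000 = -0.5000
Mean deviation: (0.0000 + -0.2500 + -0.5000) / 3 = -0.25

-0.25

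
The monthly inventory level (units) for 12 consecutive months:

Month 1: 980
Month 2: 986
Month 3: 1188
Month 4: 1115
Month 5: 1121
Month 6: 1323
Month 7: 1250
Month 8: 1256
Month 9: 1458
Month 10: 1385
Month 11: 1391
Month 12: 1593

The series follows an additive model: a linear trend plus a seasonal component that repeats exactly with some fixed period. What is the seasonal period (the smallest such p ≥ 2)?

3

First differences y_{t+1} − y_t: 6, 202, -73, 6, 202, -73, 6, 202, …
The difference pattern repeats every 3 terms and not for any smaller step, so p = 3.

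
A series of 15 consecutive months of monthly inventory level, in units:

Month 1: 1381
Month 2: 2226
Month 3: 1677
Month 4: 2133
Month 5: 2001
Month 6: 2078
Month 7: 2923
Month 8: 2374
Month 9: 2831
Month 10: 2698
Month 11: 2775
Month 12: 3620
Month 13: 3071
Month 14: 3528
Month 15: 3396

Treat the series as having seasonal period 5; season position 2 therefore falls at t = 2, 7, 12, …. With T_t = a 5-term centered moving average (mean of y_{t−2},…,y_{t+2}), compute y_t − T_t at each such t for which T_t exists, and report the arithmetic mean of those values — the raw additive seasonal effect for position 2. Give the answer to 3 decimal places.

Season position 2 occurs at t = 7, 12 (where T_t is defined).
t=7: T_7 = 2441.40000; y_7 − T_7 = 2923 − 2441.40000 = 481.60000
t=12: T_12 = 3138.40000; y_12 − T_12 = 3620 − 3138.40000 = 481.60000
Mean deviation: (481.60000 + 481.60000) / 2 = 481.600

481.600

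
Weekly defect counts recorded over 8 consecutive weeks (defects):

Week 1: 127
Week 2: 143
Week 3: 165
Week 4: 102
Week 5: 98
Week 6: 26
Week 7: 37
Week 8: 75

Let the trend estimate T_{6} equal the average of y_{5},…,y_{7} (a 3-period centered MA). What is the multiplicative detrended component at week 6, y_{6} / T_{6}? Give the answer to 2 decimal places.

Trend T_6 = (98 + 26 + 37) / 3 = 161/3 = 53.6667
Ratio to trend: 26 / 53.6667 = 0.48

0.48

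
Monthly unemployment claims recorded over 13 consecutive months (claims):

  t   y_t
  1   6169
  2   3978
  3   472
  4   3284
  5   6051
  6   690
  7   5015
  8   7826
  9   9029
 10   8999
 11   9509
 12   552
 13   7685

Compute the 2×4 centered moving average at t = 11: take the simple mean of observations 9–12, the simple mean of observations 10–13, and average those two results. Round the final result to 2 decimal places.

6854.25

Sum over 9–12: 9029 + 8999 + 9509 + 552 = 28089
Sum over 10–13: 8999 + 9509 + 552 + 7685 = 26745
CMA at t=11 = (28089 + 26745) / (2·4) = 54834 / 8 = 6854.25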